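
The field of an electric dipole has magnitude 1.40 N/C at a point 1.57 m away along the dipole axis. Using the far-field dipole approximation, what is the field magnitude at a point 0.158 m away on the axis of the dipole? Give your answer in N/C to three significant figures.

Dipole fields scale as 1/r³ in the far field; the geometry is the same at both points.
E₂ = E₁ · (r₁/r₂)³ = 1.40 · (1.57/0.158)³.
(r₁/r₂)³ = (9.937)³ = 981.1.
E₂ ≈ 1374 N/C.

E ≈ 1370 N/C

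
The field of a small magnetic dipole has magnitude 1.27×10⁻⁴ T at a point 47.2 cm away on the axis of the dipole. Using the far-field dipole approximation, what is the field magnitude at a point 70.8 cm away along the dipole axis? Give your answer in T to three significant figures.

Dipole fields scale as 1/r³ in the far field; the geometry is the same at both points.
B₂ = B₁ · (r₁/r₂)³ = 1.27×10⁻⁴ · (47.2/70.8)³.
(r₁/r₂)³ = (0.6667)³ = 0.2963.
B₂ ≈ 3.763×10⁻⁵ T.

B ≈ 3.76×10⁻⁵ T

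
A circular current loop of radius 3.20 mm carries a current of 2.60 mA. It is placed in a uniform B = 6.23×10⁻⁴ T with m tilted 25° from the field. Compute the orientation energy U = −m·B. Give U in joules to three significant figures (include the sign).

Magnetic moment m = IA = Iπa² = (0.00260)·π·(0.00320)² = 8.364×10⁻⁸ A·m².
U = −m·B = −mB cosθ.
U = −(8.364×10⁻⁸)(6.23×10⁻⁴)·cos25° = -4.723×10⁻¹¹ J.

U ≈ -4.72×10⁻¹¹ J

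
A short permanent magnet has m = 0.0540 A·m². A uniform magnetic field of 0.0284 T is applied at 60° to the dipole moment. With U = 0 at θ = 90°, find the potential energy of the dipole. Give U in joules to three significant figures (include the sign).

U ≈ -7.67×10⁻⁴ J

U = −m·B = −mB cosθ.
U = −(0.0540)(0.0284)·cos60° = -7.668×10⁻⁴ J.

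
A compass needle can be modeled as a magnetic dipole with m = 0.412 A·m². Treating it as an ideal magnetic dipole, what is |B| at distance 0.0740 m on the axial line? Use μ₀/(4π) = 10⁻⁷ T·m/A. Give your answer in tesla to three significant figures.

B ≈ 2.03×10⁻⁴ T

On axis B = (μ₀/4π)·2m/r³.
B = 2·(10⁻⁷)·(0.412) / (0.0740)³ = 2.033×10⁻⁴ T.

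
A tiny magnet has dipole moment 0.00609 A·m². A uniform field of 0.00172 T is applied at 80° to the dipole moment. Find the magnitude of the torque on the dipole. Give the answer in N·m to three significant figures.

τ ≈ 1.03×10⁻⁵ N·m

Torque on a magnetic dipole: τ = mB sinθ.
τ = (0.00609)(0.00172)·sin80° = 1.032×10⁻⁵ N·m.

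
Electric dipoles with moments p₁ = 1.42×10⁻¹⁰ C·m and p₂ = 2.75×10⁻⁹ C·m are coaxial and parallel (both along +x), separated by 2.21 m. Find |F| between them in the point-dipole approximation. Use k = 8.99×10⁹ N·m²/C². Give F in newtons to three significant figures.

On-axis field of dipole 1 at distance r: E = 2kp₁/r³. Force on dipole 2 is F = p₂·dE/dr (gradient along axis).
dE/dr = −6kp₁/r⁴, so |F| = 6kp₁p₂/r⁴ (attractive for aligned moments).
F = 6(8.99×10⁹)(1.42×10⁻¹⁰)(2.75×10⁻⁹)/(2.21)⁴ = 8.830×10⁻¹⁰ N.

F ≈ 8.83×10⁻¹⁰ N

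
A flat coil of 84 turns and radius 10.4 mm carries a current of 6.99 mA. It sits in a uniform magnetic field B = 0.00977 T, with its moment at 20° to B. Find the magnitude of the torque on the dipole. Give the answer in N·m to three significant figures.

τ ≈ 6.67×10⁻⁷ N·m

m = NIA = NIπa² = 84·(0.00699)·π·(0.0104)² = 1.995×10⁻⁴ A·m².
Torque on a magnetic dipole: τ = mB sinθ.
τ = (1.995×10⁻⁴)(0.00977)·sin20° = 6.666×10⁻⁷ N·m.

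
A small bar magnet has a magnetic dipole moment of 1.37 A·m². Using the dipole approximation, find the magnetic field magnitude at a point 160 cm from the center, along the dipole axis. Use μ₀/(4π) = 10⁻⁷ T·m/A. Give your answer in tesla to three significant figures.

B ≈ 6.69×10⁻⁸ T

On axis B = (μ₀/4π)·2m/r³.
B = 2·(10⁻⁷)·(1.37) / (1.60)³ = 6.689×10⁻⁸ T.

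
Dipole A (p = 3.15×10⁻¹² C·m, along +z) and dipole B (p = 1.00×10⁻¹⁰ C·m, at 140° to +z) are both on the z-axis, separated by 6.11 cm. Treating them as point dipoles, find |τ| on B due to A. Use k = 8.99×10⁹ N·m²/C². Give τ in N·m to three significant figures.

τ ≈ 1.60×10⁻⁸ N·m

The second dipole sits on the axis of the first, so the field there is axial: E₁ = 2kp₁/r³ along +z.
E₁ = 2(8.99×10⁹)(3.15×10⁻¹²)/(0.0611)³ = 248.3 N/C.
Torque on the second dipole: τ = p₂ E₁ sinθ.
τ = (1.00×10⁻¹⁰)(248.3)·sin140° = 1.596×10⁻⁸ N·m.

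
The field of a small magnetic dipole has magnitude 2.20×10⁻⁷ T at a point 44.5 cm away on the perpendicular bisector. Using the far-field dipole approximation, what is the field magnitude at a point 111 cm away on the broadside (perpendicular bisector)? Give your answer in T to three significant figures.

Dipole fields scale as 1/r³ in the far field; the geometry is the same at both points.
B₂ = B₁ · (r₁/r₂)³ = 2.20×10⁻⁷ · (44.5/111)³.
(r₁/r₂)³ = (0.4009)³ = 0.06443.
B₂ ≈ 1.418×10⁻⁸ T.

B ≈ 1.42×10⁻⁸ T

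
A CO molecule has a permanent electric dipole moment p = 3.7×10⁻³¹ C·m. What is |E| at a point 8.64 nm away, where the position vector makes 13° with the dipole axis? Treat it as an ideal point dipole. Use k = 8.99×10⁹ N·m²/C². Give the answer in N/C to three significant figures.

E ≈ 1.01×10⁴ N/C

At angle θ the dipole field magnitude is E = (kp/r³)·√(1 + 3cos²θ).
kp/r³ = (8.99×10⁹)(3.70×10⁻³¹) / (8.64×10⁻⁹)³ = 5157 N/C.
√(1 + 3cos²13°) = √(1 + 3·0.9494) = √3.8482 ≈ 1.9617.
E ≈ 5157 × 1.962 = 1.012×10⁴ N/C.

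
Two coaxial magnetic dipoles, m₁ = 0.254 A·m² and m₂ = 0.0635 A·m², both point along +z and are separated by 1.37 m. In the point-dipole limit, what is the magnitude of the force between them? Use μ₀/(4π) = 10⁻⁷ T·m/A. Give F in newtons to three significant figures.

On-axis B of dipole 1: B = (μ₀/4π)·2m₁/r³. Force on dipole 2: F = m₂·dB/dr.
dB/dr = −(μ₀/4π)·6m₁/r⁴, so |F| = (μ₀/4π)·6m₁m₂/r⁴.
F = 6(10⁻⁷)(0.254)(0.0635)/(1.37)⁴ = 2.747×10⁻⁹ N.

F ≈ 2.75×10⁻⁹ N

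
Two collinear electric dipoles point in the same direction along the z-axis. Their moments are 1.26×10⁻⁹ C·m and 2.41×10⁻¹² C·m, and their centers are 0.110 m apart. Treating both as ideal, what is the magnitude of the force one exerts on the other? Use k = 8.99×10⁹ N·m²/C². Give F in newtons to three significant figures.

On-axis field of dipole 1 at distance r: E = 2kp₁/r³. Force on dipole 2 is F = p₂·dE/dr (gradient along axis).
dE/dr = −6kp₁/r⁴, so |F| = 6kp₁p₂/r⁴ (attractive for aligned moments).
F = 6(8.99×10⁹)(1.26×10⁻⁹)(2.41×10⁻¹²)/(0.110)⁴ = 1.119×10⁻⁶ N.

F ≈ 1.12×10⁻⁶ N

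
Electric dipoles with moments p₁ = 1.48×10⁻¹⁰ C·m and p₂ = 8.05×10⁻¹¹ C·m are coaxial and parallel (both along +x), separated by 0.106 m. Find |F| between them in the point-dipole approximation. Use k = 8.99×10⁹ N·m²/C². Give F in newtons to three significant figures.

F ≈ 5.09×10⁻⁶ N

On-axis field of dipole 1 at distance r: E = 2kp₁/r³. Force on dipole 2 is F = p₂·dE/dr (gradient along axis).
dE/dr = −6kp₁/r⁴, so |F| = 6kp₁p₂/r⁴ (attractive for aligned moments).
F = 6(8.99×10⁹)(1.48×10⁻¹⁰)(8.05×10⁻¹¹)/(0.106)⁴ = 5.090×10⁻⁶ N.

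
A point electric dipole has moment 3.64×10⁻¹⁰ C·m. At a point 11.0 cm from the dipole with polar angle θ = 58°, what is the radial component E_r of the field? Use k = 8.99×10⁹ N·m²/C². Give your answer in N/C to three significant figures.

E_r ≈ 2610 N/C

For a dipole, E_r = (2kp cosθ)/r³.
kp/r³ = (8.99×10⁹)(3.64×10⁻¹⁰)/(0.110)³ = 2459 N/C.
E_r = 2·2459·cos58° = 2606 N/C.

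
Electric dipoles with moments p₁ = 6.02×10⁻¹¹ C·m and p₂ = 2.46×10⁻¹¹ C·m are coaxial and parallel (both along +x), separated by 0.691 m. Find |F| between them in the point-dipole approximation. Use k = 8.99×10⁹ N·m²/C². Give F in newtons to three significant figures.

On-axis field of dipole 1 at distance r: E = 2kp₁/r³. Force on dipole 2 is F = p₂·dE/dr (gradient along axis).
dE/dr = −6kp₁/r⁴, so |F| = 6kp₁p₂/r⁴ (attractive for aligned moments).
F = 6(8.99×10⁹)(6.02×10⁻¹¹)(2.46×10⁻¹¹)/(0.691)⁴ = 3.504×10⁻¹⁰ N.

F ≈ 3.50×10⁻¹⁰ N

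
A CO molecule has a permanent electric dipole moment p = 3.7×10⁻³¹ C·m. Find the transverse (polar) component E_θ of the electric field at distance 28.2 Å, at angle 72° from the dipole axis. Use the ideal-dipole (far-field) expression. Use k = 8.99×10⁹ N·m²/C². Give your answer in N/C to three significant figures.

For a dipole, E_θ = (kp sinθ)/r³.
kp/r³ = (8.99×10⁹)(3.70×10⁻³¹)/(2.82×10⁻⁹)³ = 1.483×10⁵ N/C.
E_θ = 1.483×10⁵·sin72° = 1.411×10⁵ N/C.

E_θ ≈ 1.41×10⁵ N/C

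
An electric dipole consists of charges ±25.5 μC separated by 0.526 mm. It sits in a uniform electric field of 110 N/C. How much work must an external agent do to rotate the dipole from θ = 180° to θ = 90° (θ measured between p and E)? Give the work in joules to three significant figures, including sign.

W ≈ -1.48×10⁻⁶ J

Dipole moment p = qd = (2.55×10⁻⁵ C)(5.26×10⁻⁴ m) = 1.341×10⁻⁸ C·m.
W_ext = ΔU = U(θ₂) − U(θ₁) = −pE cosθ₂ − (−pE cosθ₁) = pE(cosθ₁ − cosθ₂).
W = (1.341×10⁻⁸)(110)·(cos180° − cos90°) = (1.475×10⁻⁶)·(-1.0000) = -1.475×10⁻⁶ J.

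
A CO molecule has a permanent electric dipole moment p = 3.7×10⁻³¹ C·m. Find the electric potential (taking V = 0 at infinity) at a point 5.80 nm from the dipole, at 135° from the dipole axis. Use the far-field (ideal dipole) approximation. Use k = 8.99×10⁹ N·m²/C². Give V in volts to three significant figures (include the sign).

The dipole potential is V = kp cosθ / r².
V = (8.99×10⁹)(3.70×10⁻³¹)·cos135° / (5.80×10⁻⁹)² = -6.992×10⁻⁵ V.

V ≈ -6.99×10⁻⁵ V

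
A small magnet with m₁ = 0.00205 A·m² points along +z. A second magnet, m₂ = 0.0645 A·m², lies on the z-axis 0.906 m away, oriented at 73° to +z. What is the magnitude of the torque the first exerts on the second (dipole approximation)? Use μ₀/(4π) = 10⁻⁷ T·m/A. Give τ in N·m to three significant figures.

Dipole B is on the axis of dipole A, so B₁ there is axial: B₁ = (μ₀/4π)·2m₁/r³ along +z.
B₁ = 2(10⁻⁷)(0.00205)/(0.906)³ = 5.513×10⁻¹⁰ T.
τ = m₂ B₁ sinθ.
τ = (0.0645)(5.513×10⁻¹⁰)·sin73° = 3.401×10⁻¹¹ N·m.

τ ≈ 3.40×10⁻¹¹ N·m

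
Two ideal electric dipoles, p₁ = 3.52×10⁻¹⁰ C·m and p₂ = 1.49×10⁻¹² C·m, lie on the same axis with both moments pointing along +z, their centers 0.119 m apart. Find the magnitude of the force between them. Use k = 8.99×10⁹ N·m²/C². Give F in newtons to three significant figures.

On-axis field of dipole 1 at distance r: E = 2kp₁/r³. Force on dipole 2 is F = p₂·dE/dr (gradient along axis).
dE/dr = −6kp₁/r⁴, so |F| = 6kp₁p₂/r⁴ (attractive for aligned moments).
F = 6(8.99×10⁹)(3.52×10⁻¹⁰)(1.49×10⁻¹²)/(0.119)⁴ = 1.411×10⁻⁷ N.

F ≈ 1.41×10⁻⁷ N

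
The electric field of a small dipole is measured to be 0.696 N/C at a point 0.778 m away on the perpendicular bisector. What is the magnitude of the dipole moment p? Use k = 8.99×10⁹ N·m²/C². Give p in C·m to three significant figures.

p ≈ 3.65×10⁻¹¹ C·m

In the equatorial plane E = kp/r³, so p = Er³/(k).
p = (0.696)·(0.778)³ / (8.99×10⁹) = 3.646×10⁻¹¹ C·m.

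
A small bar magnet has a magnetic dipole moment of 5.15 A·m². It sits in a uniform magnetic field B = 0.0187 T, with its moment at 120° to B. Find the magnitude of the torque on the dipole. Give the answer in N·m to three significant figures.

Torque on a magnetic dipole: τ = mB sinθ.
τ = (5.15)(0.0187)·sin120° = 0.08340 N·m.

τ ≈ 0.0834 N·m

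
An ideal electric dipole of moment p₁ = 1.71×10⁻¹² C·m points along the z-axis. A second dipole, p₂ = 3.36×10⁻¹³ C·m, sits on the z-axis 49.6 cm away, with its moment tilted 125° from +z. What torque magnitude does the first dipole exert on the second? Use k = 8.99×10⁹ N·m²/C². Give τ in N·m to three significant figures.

τ ≈ 6.93×10⁻¹⁴ N·m

The second dipole sits on the axis of the first, so the field there is axial: E₁ = 2kp₁/r³ along +z.
E₁ = 2(8.99×10⁹)(1.71×10⁻¹²)/(0.496)³ = 0.2520 N/C.
Torque on the second dipole: τ = p₂ E₁ sinθ.
τ = (3.36×10⁻¹³)(0.2520)·sin125° = 6.935×10⁻¹⁴ N·m.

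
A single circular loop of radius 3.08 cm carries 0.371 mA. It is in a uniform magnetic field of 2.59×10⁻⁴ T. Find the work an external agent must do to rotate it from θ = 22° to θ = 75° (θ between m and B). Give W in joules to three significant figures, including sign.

Magnetic moment m = IA = Iπa² = (3.71×10⁻⁴)·π·(0.0308)² = 1.106×10⁻⁶ A·m².
W_ext = ΔU = −mB cosθ₂ + mB cosθ₁ = mB(cosθ₁ − cosθ₂).
W = (1.106×10⁻⁶)(2.59×10⁻⁴)·(cos22° − cos75°) = (2.865×10⁻¹⁰)·(+0.6684) = 1.915×10⁻¹⁰ J.

W ≈ 1.91×10⁻¹⁰ J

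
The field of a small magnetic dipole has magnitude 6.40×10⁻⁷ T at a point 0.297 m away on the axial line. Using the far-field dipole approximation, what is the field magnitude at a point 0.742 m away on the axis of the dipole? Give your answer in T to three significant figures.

Dipole fields scale as 1/r³ in the far field; the geometry is the same at both points.
B₂ = B₁ · (r₁/r₂)³ = 6.40×10⁻⁷ · (0.297/0.742)³.
(r₁/r₂)³ = (0.4003)³ = 0.06413.
B₂ ≈ 4.104×10⁻⁸ T.

B ≈ 4.10×10⁻⁸ T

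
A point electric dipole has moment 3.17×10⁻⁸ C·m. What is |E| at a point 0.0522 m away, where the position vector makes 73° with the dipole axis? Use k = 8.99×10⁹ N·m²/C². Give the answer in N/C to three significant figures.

At angle θ the dipole field magnitude is E = (kp/r³)·√(1 + 3cos²θ).
kp/r³ = (8.99×10⁹)(3.17×10⁻⁸) / (0.0522)³ = 2.004×10⁶ N/C.
√(1 + 3cos²73°) = √(1 + 3·0.0855) = √1.2564 ≈ 1.1209.
E ≈ 2.004×10⁶ × 1.121 = 2.246×10⁶ N/C.

E ≈ 2.25×10⁶ N/C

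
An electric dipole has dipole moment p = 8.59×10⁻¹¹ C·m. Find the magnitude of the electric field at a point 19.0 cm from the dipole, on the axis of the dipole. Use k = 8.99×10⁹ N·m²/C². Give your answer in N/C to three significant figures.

On the dipole axis E = 2kp/r³.
E = 2·(8.99×10⁹)(8.59×10⁻¹¹) / (0.190)³ = 225.2 N/C.

E ≈ 225 N/C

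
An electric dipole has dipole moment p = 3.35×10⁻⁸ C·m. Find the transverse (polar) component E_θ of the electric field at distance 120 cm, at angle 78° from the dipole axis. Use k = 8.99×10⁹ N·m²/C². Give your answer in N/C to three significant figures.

For a dipole, E_θ = (kp sinθ)/r³.
kp/r³ = (8.99×10⁹)(3.35×10⁻⁸)/(1.20)³ = 174.3 N/C.
E_θ = 174.3·sin78° = 170.5 N/C.

E_θ ≈ 170 N/C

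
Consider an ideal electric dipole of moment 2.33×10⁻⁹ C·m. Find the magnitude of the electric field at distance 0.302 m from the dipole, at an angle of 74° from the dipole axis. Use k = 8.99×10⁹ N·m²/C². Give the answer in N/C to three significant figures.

At angle θ the dipole field magnitude is E = (kp/r³)·√(1 + 3cos²θ).
kp/r³ = (8.99×10⁹)(2.33×10⁻⁹) / (0.302)³ = 760.5 N/C.
√(1 + 3cos²74°) = √(1 + 3·0.0760) = √1.2279 ≈ 1.1081.
E ≈ 760.5 × 1.108 = 842.7 N/C.

E ≈ 843 N/C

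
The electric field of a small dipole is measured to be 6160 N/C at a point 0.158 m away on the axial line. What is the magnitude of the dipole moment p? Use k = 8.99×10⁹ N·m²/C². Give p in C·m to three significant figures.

On axis E = 2kp/r³, so p = Er³/(2k).
p = (6160)·(0.158)³ / (2·8.99×10⁹) = 1.351×10⁻⁹ C·m.

p ≈ 1.35×10⁻⁹ C·m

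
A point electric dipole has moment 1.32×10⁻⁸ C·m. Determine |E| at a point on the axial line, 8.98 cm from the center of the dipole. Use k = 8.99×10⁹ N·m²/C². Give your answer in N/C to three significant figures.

On the dipole axis E = 2kp/r³.
E = 2·(8.99×10⁹)(1.32×10⁻⁸) / (0.0898)³ = 3.277×10⁵ N/C.

E ≈ 3.28×10⁵ N/C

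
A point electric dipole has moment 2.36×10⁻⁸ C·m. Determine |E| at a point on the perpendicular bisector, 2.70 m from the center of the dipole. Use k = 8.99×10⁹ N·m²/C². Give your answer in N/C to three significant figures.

E ≈ 10.8 N/C

On the perpendicular bisector E = kp/r³ (half the axial value at the same distance).
E = (8.99×10⁹)(2.36×10⁻⁸) / (2.70)³ = 10.78 N/C.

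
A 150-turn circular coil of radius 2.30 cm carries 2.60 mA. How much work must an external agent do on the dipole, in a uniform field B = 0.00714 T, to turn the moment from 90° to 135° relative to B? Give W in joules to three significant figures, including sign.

W ≈ 3.27×10⁻⁶ J

m = NIA = NIπa² = 150·(0.00260)·π·(0.0230)² = 6.481×10⁻⁴ A·m².
W_ext = ΔU = −mB cosθ₂ + mB cosθ₁ = mB(cosθ₁ − cosθ₂).
W = (6.481×10⁻⁴)(0.00714)·(cos90° − cos135°) = (4.627×10⁻⁶)·(+0.7071) = 3.272×10⁻⁶ J.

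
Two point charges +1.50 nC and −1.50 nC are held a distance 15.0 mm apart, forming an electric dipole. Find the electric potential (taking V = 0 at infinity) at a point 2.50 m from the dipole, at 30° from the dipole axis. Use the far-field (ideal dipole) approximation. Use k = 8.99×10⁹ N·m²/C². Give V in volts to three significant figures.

Dipole moment p = qd = (1.50×10⁻⁹ C)(0.0150 m) = 2.25×10⁻¹¹ C·m.
The dipole potential is V = kp cosθ / r².
V = (8.99×10⁹)(2.25×10⁻¹¹)·cos30° / (2.50)² = 0.02803 V.

V ≈ 0.0280 V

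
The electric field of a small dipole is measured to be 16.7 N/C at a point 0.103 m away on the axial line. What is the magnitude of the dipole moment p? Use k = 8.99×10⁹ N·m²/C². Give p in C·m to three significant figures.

On axis E = 2kp/r³, so p = Er³/(2k).
p = (16.7)·(0.103)³ / (2·8.99×10⁹) = 1.015×10⁻¹² C·m.

p ≈ 1.01×10⁻¹² C·m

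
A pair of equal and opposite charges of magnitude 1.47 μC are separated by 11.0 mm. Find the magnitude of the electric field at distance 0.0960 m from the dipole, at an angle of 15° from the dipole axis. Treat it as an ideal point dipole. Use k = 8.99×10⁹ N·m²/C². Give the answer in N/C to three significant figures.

E ≈ 3.20×10⁵ N/C

Dipole moment p = qd = (1.47×10⁻⁶ C)(0.0110 m) = 1.617×10⁻⁸ C·m.
At angle θ the dipole field magnitude is E = (kp/r³)·√(1 + 3cos²θ).
kp/r³ = (8.99×10⁹)(1.617×10⁻⁸) / (0.0960)³ = 1.643×10⁵ N/C.
√(1 + 3cos²15°) = √(1 + 3·0.9330) = √3.7990 ≈ 1.9491.
E ≈ 1.643×10⁵ × 1.949 = 3.203×10⁵ N/C.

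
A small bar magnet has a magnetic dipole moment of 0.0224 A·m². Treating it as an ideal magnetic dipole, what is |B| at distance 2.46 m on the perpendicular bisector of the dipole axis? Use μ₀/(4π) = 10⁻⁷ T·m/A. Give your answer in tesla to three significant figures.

B ≈ 1.50×10⁻¹⁰ T

In the equatorial plane B = (μ₀/4π)·m/r³ (half the axial value).
B = (10⁻⁷)·(0.0224) / (2.46)³ = 1.505×10⁻¹⁰ T.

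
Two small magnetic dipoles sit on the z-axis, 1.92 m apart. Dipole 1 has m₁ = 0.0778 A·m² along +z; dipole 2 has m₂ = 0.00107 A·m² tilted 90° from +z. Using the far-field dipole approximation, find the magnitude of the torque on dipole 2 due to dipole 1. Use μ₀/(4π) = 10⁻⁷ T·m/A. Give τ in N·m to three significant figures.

Dipole B is on the axis of dipole A, so B₁ there is axial: B₁ = (μ₀/4π)·2m₁/r³ along +z.
B₁ = 2(10⁻⁷)(0.0778)/(1.92)³ = 2.198×10⁻⁹ T.
τ = m₂ B₁ sinθ.
τ = (0.00107)(2.198×10⁻⁹)·sin90° = 2.352×10⁻¹² N·m.

τ ≈ 2.35×10⁻¹² N·m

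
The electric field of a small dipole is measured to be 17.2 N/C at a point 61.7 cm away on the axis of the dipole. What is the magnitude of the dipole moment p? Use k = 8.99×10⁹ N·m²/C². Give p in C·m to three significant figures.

On axis E = 2kp/r³, so p = Er³/(2k).
p = (17.2)·(0.617)³ / (2·8.99×10⁹) = 2.247×10⁻¹⁰ C·m.

p ≈ 2.25×10⁻¹⁰ C·m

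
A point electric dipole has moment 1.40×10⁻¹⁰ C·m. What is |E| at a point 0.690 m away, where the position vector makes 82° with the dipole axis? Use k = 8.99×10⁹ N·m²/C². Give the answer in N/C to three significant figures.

At angle θ the dipole field magnitude is E = (kp/r³)·√(1 + 3cos²θ).
kp/r³ = (8.99×10⁹)(1.40×10⁻¹⁰) / (0.690)³ = 3.831 N/C.
√(1 + 3cos²82°) = √(1 + 3·0.0194) = √1.0581 ≈ 1.0286.
E ≈ 3.831 × 1.029 = 3.941 N/C.

E ≈ 3.94 N/C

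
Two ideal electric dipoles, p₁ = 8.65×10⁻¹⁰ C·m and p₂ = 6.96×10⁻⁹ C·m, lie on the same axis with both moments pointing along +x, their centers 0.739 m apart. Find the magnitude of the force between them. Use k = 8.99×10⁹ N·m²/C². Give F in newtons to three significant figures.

F ≈ 1.09×10⁻⁶ N

On-axis field of dipole 1 at distance r: E = 2kp₁/r³. Force on dipole 2 is F = p₂·dE/dr (gradient along axis).
dE/dr = −6kp₁/r⁴, so |F| = 6kp₁p₂/r⁴ (attractive for aligned moments).
F = 6(8.99×10⁹)(8.65×10⁻¹⁰)(6.96×10⁻⁹)/(0.739)⁴ = 1.089×10⁻⁶ N.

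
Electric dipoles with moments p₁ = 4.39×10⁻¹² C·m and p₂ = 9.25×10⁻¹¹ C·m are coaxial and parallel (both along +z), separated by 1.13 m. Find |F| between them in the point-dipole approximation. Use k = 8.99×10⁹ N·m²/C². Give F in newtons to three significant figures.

F ≈ 1.34×10⁻¹¹ N

On-axis field of dipole 1 at distance r: E = 2kp₁/r³. Force on dipole 2 is F = p₂·dE/dr (gradient along axis).
dE/dr = −6kp₁/r⁴, so |F| = 6kp₁p₂/r⁴ (attractive for aligned moments).
F = 6(8.99×10⁹)(4.39×10⁻¹²)(9.25×10⁻¹¹)/(1.13)⁴ = 1.343×10⁻¹¹ N.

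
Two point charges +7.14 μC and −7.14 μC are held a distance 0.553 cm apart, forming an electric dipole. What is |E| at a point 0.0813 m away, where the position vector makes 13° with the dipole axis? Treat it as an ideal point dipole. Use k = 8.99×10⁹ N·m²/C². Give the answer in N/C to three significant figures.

E ≈ 1.30×10⁶ N/C

Dipole moment p = qd = (7.14×10⁻⁶ C)(0.00553 m) = 3.948×10⁻⁸ C·m.
At angle θ the dipole field magnitude is E = (kp/r³)·√(1 + 3cos²θ).
kp/r³ = (8.99×10⁹)(3.948×10⁻⁸) / (0.0813)³ = 6.605×10⁵ N/C.
√(1 + 3cos²13°) = √(1 + 3·0.9494) = √3.8482 ≈ 1.9617.
E ≈ 6.605×10⁵ × 1.962 = 1.296×10⁶ N/C.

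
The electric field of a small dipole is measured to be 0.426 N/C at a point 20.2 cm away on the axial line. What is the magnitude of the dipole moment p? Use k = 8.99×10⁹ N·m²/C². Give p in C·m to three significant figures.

p ≈ 1.95×10⁻¹³ C·m

On axis E = 2kp/r³, so p = Er³/(2k).
p = (0.426)·(0.202)³ / (2·8.99×10⁹) = 1.953×10⁻¹³ C·m.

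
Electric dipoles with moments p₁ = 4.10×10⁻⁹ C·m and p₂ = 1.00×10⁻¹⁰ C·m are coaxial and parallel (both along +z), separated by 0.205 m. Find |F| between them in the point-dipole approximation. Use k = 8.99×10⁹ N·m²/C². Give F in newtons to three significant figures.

F ≈ 1.25×10⁻⁵ N

On-axis field of dipole 1 at distance r: E = 2kp₁/r³. Force on dipole 2 is F = p₂·dE/dr (gradient along axis).
dE/dr = −6kp₁/r⁴, so |F| = 6kp₁p₂/r⁴ (attractive for aligned moments).
F = 6(8.99×10⁹)(4.10×10⁻⁹)(1.00×10⁻¹⁰)/(0.205)⁴ = 1.252×10⁻⁵ N.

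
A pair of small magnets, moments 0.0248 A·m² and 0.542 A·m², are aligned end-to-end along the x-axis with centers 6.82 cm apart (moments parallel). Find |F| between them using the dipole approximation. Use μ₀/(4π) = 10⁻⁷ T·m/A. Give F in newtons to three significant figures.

F ≈ 3.73×10⁻⁴ N

On-axis B of dipole 1: B = (μ₀/4π)·2m₁/r³. Force on dipole 2: F = m₂·dB/dr.
dB/dr = −(μ₀/4π)·6m₁/r⁴, so |F| = (μ₀/4π)·6m₁m₂/r⁴.
F = 6(10⁻⁷)(0.0248)(0.542)/(0.0682)⁴ = 3.728×10⁻⁴ N.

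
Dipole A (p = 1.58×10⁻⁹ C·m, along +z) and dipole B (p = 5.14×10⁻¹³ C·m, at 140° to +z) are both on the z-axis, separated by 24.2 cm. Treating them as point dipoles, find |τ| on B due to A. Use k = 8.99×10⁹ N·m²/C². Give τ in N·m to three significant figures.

The second dipole sits on the axis of the first, so the field there is axial: E₁ = 2kp₁/r³ along +z.
E₁ = 2(8.99×10⁹)(1.58×10⁻⁹)/(0.242)³ = 2004 N/C.
Torque on the second dipole: τ = p₂ E₁ sinθ.
τ = (5.14×10⁻¹³)(2004)·sin140° = 6.623×10⁻¹⁰ N·m.

τ ≈ 6.62×10⁻¹⁰ N·m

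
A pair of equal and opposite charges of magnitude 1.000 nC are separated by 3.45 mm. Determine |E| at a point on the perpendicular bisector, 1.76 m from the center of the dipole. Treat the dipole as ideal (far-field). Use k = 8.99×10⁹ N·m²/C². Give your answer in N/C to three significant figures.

E ≈ 0.00569 N/C

Dipole moment p = qd = (1.00×10⁻⁹ C)(0.00345 m) = 3.45×10⁻¹² C·m.
In the equatorial plane E = kp/r³.
E = (8.99×10⁹)(3.45×10⁻¹²) / (1.76)³ = 0.005689 N/C.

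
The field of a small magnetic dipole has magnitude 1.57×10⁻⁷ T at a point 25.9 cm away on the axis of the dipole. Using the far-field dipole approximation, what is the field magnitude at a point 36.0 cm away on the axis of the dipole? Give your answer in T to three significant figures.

B ≈ 5.85×10⁻⁸ T

Dipole fields scale as 1/r³ in the far field; the geometry is the same at both points.
B₂ = B₁ · (r₁/r₂)³ = 1.57×10⁻⁷ · (25.9/36.0)³.
(r₁/r₂)³ = (0.7194)³ = 0.3724.
B₂ ≈ 5.846×10⁻⁸ T.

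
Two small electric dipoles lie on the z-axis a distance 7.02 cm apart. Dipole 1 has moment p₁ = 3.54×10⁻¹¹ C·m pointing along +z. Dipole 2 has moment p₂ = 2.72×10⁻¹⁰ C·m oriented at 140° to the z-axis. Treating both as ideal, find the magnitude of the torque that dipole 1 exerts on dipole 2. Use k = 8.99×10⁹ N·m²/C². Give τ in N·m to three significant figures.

The second dipole sits on the axis of the first, so the field there is axial: E₁ = 2kp₁/r³ along +z.
E₁ = 2(8.99×10⁹)(3.54×10⁻¹¹)/(0.0702)³ = 1840 N/C.
Torque on the second dipole: τ = p₂ E₁ sinθ.
τ = (2.72×10⁻¹⁰)(1840)·sin140° = 3.217×10⁻⁷ N·m.

τ ≈ 3.22×10⁻⁷ N·m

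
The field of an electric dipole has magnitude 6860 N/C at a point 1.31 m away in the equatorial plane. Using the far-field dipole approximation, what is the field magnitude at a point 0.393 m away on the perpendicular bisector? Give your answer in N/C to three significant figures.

Dipole fields scale as 1/r³ in the far field; the geometry is the same at both points.
E₂ = E₁ · (r₁/r₂)³ = 6860 · (1.31/0.393)³.
(r₁/r₂)³ = (3.333)³ = 37.04.
E₂ ≈ 2.541×10⁵ N/C.

E ≈ 2.54×10⁵ N/C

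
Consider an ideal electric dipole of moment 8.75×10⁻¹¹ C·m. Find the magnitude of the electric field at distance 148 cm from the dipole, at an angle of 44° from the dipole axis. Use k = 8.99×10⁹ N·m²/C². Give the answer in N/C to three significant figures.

At angle θ the dipole field magnitude is E = (kp/r³)·√(1 + 3cos²θ).
kp/r³ = (8.99×10⁹)(8.75×10⁻¹¹) / (1.48)³ = 0.2427 N/C.
√(1 + 3cos²44°) = √(1 + 3·0.5174) = √2.5523 ≈ 1.5976.
E ≈ 0.2427 × 1.598 = 0.3877 N/C.

E ≈ 0.388 N/C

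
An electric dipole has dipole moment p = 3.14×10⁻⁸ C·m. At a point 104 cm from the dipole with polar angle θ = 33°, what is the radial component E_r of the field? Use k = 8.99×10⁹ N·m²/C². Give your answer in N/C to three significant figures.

E_r ≈ 421 N/C

For a dipole, E_r = (2kp cosθ)/r³.
kp/r³ = (8.99×10⁹)(3.14×10⁻⁸)/(1.04)³ = 251.0 N/C.
E_r = 2·251.0·cos33° = 420.9 N/C.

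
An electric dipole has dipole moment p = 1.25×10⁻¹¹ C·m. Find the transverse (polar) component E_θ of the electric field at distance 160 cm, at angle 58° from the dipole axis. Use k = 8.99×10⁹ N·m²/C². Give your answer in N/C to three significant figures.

E_θ ≈ 0.0233 N/C

For a dipole, E_θ = (kp sinθ)/r³.
kp/r³ = (8.99×10⁹)(1.25×10⁻¹¹)/(1.60)³ = 0.02744 N/C.
E_θ = 0.02744·sin58° = 0.02327 N/C.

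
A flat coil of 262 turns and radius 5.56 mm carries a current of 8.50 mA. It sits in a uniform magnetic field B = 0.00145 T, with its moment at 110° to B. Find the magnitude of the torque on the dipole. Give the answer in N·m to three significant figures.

τ ≈ 2.95×10⁻⁷ N·m

m = NIA = NIπa² = 262·(0.00850)·π·(0.00556)² = 2.163×10⁻⁴ A·m².
Torque on a magnetic dipole: τ = mB sinθ.
τ = (2.163×10⁻⁴)(0.00145)·sin110° = 2.947×10⁻⁷ N·m.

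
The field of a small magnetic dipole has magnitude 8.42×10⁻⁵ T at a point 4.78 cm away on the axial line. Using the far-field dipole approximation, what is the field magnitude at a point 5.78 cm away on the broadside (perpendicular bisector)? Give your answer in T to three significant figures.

Dipole fields scale as 1/r³ in the far field.
The axial field is twice the equatorial field at the same r, so the geometry factor is 1/2.
B₂ = B₁ · (1/2) · (r₁/r₂)³ = 8.42×10⁻⁵ · 0.5 · (4.78/5.78)³.
(r₁/r₂)³ = (0.827)³ = 0.5656.
B₂ ≈ 2.381×10⁻⁵ T.

B ≈ 2.38×10⁻⁵ T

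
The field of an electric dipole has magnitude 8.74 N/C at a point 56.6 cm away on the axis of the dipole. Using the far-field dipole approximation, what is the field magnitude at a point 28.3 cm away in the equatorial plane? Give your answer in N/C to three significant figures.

E ≈ 35.0 N/C

Dipole fields scale as 1/r³ in the far field.
The axial field is twice the equatorial field at the same r, so the geometry factor is 1/2.
E₂ = E₁ · (1/2) · (r₁/r₂)³ = 8.74 · 0.5 · (56.6/28.3)³.
(r₁/r₂)³ = (2)³ = 8.
E₂ ≈ 34.96 N/C.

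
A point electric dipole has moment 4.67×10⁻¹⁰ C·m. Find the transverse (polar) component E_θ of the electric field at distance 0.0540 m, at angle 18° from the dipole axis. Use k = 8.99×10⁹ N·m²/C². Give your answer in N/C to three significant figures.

E_θ ≈ 8240 N/C

For a dipole, E_θ = (kp sinθ)/r³.
kp/r³ = (8.99×10⁹)(4.67×10⁻¹⁰)/(0.0540)³ = 2.666×10⁴ N/C.
E_θ = 2.666×10⁴·sin18° = 8239 N/C.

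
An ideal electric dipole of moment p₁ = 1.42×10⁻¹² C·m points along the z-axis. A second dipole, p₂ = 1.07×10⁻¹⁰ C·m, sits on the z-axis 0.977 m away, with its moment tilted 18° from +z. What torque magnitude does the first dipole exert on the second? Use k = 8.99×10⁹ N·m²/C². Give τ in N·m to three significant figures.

The second dipole sits on the axis of the first, so the field there is axial: E₁ = 2kp₁/r³ along +z.
E₁ = 2(8.99×10⁹)(1.42×10⁻¹²)/(0.977)³ = 0.02738 N/C.
Torque on the second dipole: τ = p₂ E₁ sinθ.
τ = (1.07×10⁻¹⁰)(0.02738)·sin18° = 9.052×10⁻¹³ N·m.

τ ≈ 9.05×10⁻¹³ N·m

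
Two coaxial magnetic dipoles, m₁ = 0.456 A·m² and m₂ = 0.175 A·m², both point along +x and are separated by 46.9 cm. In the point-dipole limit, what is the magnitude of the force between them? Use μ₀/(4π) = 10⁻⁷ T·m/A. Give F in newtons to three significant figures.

F ≈ 9.90×10⁻⁷ N

On-axis B of dipole 1: B = (μ₀/4π)·2m₁/r³. Force on dipole 2: F = m₂·dB/dr.
dB/dr = −(μ₀/4π)·6m₁/r⁴, so |F| = (μ₀/4π)·6m₁m₂/r⁴.
F = 6(10⁻⁷)(0.456)(0.175)/(0.469)⁴ = 9.896×10⁻⁷ N.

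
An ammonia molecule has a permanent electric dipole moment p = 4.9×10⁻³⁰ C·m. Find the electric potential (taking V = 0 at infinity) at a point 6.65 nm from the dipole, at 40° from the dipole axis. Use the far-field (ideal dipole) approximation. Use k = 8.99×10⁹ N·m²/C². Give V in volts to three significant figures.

V ≈ 7.63×10⁻⁴ V

The dipole potential is V = kp cosθ / r².
V = (8.99×10⁹)(4.90×10⁻³⁰)·cos40° / (6.65×10⁻⁹)² = 7.631×10⁻⁴ V.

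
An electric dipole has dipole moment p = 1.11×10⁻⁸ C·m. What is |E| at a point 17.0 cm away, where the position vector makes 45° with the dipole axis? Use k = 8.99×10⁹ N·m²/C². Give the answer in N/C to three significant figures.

At angle θ the dipole field magnitude is E = (kp/r³)·√(1 + 3cos²θ).
kp/r³ = (8.99×10⁹)(1.11×10⁻⁸) / (0.170)³ = 2.031×10⁴ N/C.
√(1 + 3cos²45°) = √(1 + 3·0.5000) = √2.5000 ≈ 1.5811.
E ≈ 2.031×10⁴ × 1.581 = 3.211×10⁴ N/C.

E ≈ 3.21×10⁴ N/C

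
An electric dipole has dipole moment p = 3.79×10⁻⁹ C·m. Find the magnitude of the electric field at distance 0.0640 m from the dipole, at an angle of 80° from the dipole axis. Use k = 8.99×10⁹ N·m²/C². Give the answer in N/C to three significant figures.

E ≈ 1.36×10⁵ N/C

At angle θ the dipole field magnitude is E = (kp/r³)·√(1 + 3cos²θ).
kp/r³ = (8.99×10⁹)(3.79×10⁻⁹) / (0.0640)³ = 1.300×10⁵ N/C.
√(1 + 3cos²80°) = √(1 + 3·0.0302) = √1.0905 ≈ 1.0443.
E ≈ 1.300×10⁵ × 1.044 = 1.357×10⁵ N/C.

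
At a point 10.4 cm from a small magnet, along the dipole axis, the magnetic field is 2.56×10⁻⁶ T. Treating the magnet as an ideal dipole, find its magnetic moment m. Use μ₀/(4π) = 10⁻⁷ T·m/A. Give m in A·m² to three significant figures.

On axis B = (μ₀/4π)·2m/r³, so m = Br³·4π/(μ₀·2).
m = (2.56×10⁻⁶)·(0.104)³ / (2·10⁻⁷) = 0.01440 A·m².

m ≈ 0.0144 A·m²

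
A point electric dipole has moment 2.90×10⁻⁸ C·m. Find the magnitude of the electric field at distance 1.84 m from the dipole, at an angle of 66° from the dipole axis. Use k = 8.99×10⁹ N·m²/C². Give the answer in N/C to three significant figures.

E ≈ 51.2 N/C

At angle θ the dipole field magnitude is E = (kp/r³)·√(1 + 3cos²θ).
kp/r³ = (8.99×10⁹)(2.90×10⁻⁸) / (1.84)³ = 41.85 N/C.
√(1 + 3cos²66°) = √(1 + 3·0.1654) = √1.4963 ≈ 1.2232.
E ≈ 41.85 × 1.223 = 51.19 N/C.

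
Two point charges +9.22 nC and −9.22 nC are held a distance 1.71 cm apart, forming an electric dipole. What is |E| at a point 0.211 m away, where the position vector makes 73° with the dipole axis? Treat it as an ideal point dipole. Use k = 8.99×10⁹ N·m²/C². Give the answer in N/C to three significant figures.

Dipole moment p = qd = (9.22×10⁻⁹ C)(0.0171 m) = 1.577×10⁻¹⁰ C·m.
At angle θ the dipole field magnitude is E = (kp/r³)·√(1 + 3cos²θ).
kp/r³ = (8.99×10⁹)(1.577×10⁻¹⁰) / (0.211)³ = 150.9 N/C.
√(1 + 3cos²73°) = √(1 + 3·0.0855) = √1.2564 ≈ 1.1209.
E ≈ 150.9 × 1.121 = 169.2 N/C.

E ≈ 169 N/C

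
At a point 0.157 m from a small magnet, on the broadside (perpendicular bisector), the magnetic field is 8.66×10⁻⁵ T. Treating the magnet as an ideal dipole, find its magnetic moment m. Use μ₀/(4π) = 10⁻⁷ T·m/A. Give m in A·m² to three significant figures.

In the equatorial plane B = (μ₀/4π)·m/r³, so m = Br³·4π/(μ₀).
m = (8.66×10⁻⁵)·(0.157)³ / (10⁻⁷) = 3.351 A·m².

m ≈ 3.35 A·m²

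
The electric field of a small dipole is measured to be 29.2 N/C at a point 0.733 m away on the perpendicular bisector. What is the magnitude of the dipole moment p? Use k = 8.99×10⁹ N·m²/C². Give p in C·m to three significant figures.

p ≈ 1.28×10⁻⁹ C·m

In the equatorial plane E = kp/r³, so p = Er³/(k).
p = (29.2)·(0.733)³ / (8.99×10⁹) = 1.279×10⁻⁹ C·m.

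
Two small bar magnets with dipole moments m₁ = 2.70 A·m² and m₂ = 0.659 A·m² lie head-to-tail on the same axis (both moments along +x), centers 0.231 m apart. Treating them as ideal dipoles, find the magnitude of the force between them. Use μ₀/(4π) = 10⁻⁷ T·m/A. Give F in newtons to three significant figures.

F ≈ 3.75×10⁻⁴ N

On-axis B of dipole 1: B = (μ₀/4π)·2m₁/r³. Force on dipole 2: F = m₂·dB/dr.
dB/dr = −(μ₀/4π)·6m₁/r⁴, so |F| = (μ₀/4π)·6m₁m₂/r⁴.
F = 6(10⁻⁷)(2.70)(0.659)/(0.231)⁴ = 3.749×10⁻⁴ N.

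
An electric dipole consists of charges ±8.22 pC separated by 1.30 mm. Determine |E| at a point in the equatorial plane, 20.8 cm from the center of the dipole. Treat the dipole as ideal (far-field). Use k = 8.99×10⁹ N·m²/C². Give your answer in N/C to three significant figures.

Dipole moment p = qd = (8.22×10⁻¹² C)(0.00130 m) = 1.069×10⁻¹⁴ C·m.
On the perpendicular bisector E = kp/r³ (half the axial value at the same distance).
E = (8.99×10⁹)(1.069×10⁻¹⁴) / (0.208)³ = 0.01068 N/C.

E ≈ 0.0107 N/C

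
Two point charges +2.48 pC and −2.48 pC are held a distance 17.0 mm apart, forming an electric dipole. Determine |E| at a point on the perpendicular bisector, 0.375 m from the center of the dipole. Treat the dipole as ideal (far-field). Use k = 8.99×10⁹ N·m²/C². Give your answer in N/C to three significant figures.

E ≈ 0.00719 N/C

Dipole moment p = qd = (2.48×10⁻¹² C)(0.0170 m) = 4.216×10⁻¹⁴ C·m.
In the equatorial plane E = kp/r³.
E = (8.99×10⁹)(4.216×10⁻¹⁴) / (0.375)³ = 0.007187 N/C.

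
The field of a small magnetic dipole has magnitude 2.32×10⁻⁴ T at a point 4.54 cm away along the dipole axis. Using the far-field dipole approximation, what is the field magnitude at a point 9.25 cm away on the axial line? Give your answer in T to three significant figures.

Dipole fields scale as 1/r³ in the far field; the geometry is the same at both points.
B₂ = B₁ · (r₁/r₂)³ = 2.32×10⁻⁴ · (4.54/9.25)³.
(r₁/r₂)³ = (0.4908)³ = 0.1182.
B₂ ≈ 2.743×10⁻⁵ T.

B ≈ 2.74×10⁻⁵ T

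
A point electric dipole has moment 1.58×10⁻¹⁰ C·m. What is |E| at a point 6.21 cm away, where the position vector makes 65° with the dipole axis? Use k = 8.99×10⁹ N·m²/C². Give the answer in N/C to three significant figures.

At angle θ the dipole field magnitude is E = (kp/r³)·√(1 + 3cos²θ).
kp/r³ = (8.99×10⁹)(1.58×10⁻¹⁰) / (0.0621)³ = 5931 N/C.
√(1 + 3cos²65°) = √(1 + 3·0.1786) = √1.5358 ≈ 1.2393.
E ≈ 5931 × 1.239 = 7350 N/C.

E ≈ 7350 N/C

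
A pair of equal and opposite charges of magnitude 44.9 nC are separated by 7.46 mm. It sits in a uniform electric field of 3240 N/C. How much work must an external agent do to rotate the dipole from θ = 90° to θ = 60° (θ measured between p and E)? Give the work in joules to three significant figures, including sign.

Dipole moment p = qd = (4.49×10⁻⁸ C)(0.00746 m) = 3.35×10⁻¹⁰ C·m.
W_ext = ΔU = U(θ₂) − U(θ₁) = −pE cosθ₂ − (−pE cosθ₁) = pE(cosθ₁ − cosθ₂).
W = (3.35×10⁻¹⁰)(3240)·(cos90° − cos60°) = (1.085×10⁻⁶)·(-0.5000) = -5.427×10⁻⁷ J.

W ≈ -5.43×10⁻⁷ J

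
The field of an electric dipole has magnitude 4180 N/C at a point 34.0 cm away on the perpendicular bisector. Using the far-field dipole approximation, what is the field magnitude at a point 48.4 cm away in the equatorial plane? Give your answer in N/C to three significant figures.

E ≈ 1450 N/C

Dipole fields scale as 1/r³ in the far field; the geometry is the same at both points.
E₂ = E₁ · (r₁/r₂)³ = 4180 · (34.0/48.4)³.
(r₁/r₂)³ = (0.7025)³ = 0.3467.
E₂ ≈ 1449 N/C.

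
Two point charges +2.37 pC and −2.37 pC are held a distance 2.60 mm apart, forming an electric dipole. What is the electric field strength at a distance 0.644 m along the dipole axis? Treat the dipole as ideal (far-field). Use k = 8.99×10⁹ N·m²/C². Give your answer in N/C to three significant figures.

Dipole moment p = qd = (2.37×10⁻¹² C)(0.00260 m) = 6.162×10⁻¹⁵ C·m.
On the dipole axis E = 2kp/r³.
E = 2·(8.99×10⁹)(6.162×10⁻¹⁵) / (0.644)³ = 4.148×10⁻⁴ N/C.

E ≈ 4.15×10⁻⁴ N/C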